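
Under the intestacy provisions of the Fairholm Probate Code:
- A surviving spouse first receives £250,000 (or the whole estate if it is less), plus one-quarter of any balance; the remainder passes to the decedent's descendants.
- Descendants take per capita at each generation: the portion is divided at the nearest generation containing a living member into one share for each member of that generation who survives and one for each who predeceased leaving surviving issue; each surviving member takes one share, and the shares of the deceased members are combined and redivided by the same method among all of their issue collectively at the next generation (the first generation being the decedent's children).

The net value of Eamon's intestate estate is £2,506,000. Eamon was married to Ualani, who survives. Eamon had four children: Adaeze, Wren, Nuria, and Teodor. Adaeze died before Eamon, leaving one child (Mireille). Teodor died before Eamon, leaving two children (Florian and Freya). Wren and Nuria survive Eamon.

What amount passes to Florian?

Florian receives £282,000.

Ualani first takes £250,000, leaving a balance of £2,256,000. Ualani then takes one-quarter of the balance (£564,000), for a total of £814,000. The remaining £1,692,000 passes to the descendants.
The descendants' portion (£1,692,000) is divided at the children's generation into 4 shares of £423,000. Wren and Nuria each take £423,000. The 2 shares of the deceased (Adaeze and Teodor) are combined into a pool of £846,000.
That pool (£846,000) is divided at the grandchildren's generation equally among Mireille, Florian, and Freya: £282,000 each.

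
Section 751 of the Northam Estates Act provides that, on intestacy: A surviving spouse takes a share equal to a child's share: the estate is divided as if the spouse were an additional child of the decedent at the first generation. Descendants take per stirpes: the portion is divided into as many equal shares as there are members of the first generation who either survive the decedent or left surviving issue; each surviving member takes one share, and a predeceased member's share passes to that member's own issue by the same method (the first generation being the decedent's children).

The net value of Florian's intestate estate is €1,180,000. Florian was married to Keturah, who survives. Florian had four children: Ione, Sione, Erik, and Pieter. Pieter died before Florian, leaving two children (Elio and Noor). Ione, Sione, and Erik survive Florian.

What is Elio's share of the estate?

The spouse counts as an additional share at the children's level, so there are 5 primary shares of €236,000. Keturah takes one such share (€236,000).
The children's combined portion (€944,000) is divided into 4 shares of €236,000: Ione, Sione, and Erik each take €236,000; Pieter's €236,000 share passes to Pieter's issue.
Pieter's share (€236,000) is divided into 2 shares of €118,000: Elio and Noor each take €118,000.

Elio receives €118,000.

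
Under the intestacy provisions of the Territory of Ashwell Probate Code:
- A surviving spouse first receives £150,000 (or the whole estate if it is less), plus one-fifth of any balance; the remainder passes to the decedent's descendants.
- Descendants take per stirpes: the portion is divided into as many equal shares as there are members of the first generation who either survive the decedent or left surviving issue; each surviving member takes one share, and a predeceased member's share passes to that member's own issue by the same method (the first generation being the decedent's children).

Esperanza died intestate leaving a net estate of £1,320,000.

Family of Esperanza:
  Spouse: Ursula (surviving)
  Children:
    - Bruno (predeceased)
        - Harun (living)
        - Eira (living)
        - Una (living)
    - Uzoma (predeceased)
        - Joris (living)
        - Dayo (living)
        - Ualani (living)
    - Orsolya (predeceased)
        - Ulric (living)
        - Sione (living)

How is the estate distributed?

Ursula: £384,000; Harun: £104,000; Eira: £104,000; Una: £104,000; Joris: £104,000; Dayo: £104,000; Ualani: £104,000; Ulric: £156,000; Sione: £156,000

Ursula first takes £150,000, leaving a balance of £1,170,000. Ursula then takes one-fifth of the balance (£234,000), for a total of £384,000. The remaining £936,000 passes to the descendants.
The descendants' portion (£936,000) is divided into 3 shares of £312,000: Bruno's £312,000 share passes to Bruno's issue; Uzoma's £312,000 share passes to Uzoma's issue; Orsolya's £312,000 share passes to Orsolya's issue.
Bruno's share (£312,000) is divided into 3 shares of £104,000: Harun, Eira, and Una each take £104,000.
Uzoma's share (£312,000) is divided into 3 shares of £104,000: Joris, Dayo, and Ualani each take £104,000.
Orsolya's share (£312,000) is divided into 2 shares of £156,000: Ulric and Sione each take £156,000.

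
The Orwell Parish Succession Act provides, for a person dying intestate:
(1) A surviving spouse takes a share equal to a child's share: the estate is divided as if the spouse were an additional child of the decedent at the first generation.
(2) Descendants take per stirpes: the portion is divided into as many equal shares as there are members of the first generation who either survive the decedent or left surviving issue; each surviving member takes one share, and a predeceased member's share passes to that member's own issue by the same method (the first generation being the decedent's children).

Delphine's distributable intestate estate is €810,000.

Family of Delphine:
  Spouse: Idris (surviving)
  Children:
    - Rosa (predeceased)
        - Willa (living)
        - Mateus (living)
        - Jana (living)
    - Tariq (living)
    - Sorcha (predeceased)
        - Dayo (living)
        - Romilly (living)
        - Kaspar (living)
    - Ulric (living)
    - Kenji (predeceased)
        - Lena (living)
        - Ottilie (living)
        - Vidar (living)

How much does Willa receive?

Willa receives €45,000.

The spouse counts as an additional share at the children's level, so there are 6 primary shares of €135,000. Idris takes one such share (€135,000).
The children's combined portion (€675,000) is divided into 5 shares of €135,000: Tariq and Ulric each take €135,000; Rosa's €135,000 share passes to Rosa's issue; Sorcha's €135,000 share passes to Sorcha's issue; Kenji's €135,000 share passes to Kenji's issue.
Rosa's share (€135,000) is divided into 3 shares of €45,000: Willa, Mateus, and Jana each take €45,000.
Sorcha's share (€135,000) is divided into 3 shares of €45,000: Dayo, Romilly, and Kaspar each take €45,000.
Kenji's share (€135,000) is divided into 3 shares of €45,000: Lena, Ottilie, and Vidar each take €45,000.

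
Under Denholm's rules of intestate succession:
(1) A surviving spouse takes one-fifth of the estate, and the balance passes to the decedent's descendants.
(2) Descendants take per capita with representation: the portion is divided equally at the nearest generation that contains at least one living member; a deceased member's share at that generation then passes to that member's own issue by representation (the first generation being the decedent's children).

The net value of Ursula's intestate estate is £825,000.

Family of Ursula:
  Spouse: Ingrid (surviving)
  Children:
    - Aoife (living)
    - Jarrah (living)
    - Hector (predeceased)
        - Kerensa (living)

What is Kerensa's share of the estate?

Ingrid takes one-fifth of £825,000 = £165,000. The remaining £660,000 passes to the descendants.
The descendants' portion (£660,000) is divided into 3 shares of £220,000: Aoife and Jarrah each take £220,000; Hector's £220,000 share passes to Hector's issue.
Hector's share (£220,000) passes entirely to Kerensa.

Kerensa receives £220,000.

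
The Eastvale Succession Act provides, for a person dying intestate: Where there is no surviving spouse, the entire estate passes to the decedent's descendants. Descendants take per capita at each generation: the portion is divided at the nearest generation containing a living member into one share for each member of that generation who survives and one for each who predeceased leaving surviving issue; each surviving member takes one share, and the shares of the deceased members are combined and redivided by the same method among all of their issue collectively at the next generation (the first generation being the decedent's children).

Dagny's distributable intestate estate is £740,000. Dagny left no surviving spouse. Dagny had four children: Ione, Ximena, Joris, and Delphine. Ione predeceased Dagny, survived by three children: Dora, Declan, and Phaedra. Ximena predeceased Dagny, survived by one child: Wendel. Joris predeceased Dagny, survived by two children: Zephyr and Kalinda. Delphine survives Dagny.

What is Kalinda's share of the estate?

Kalinda receives £92,500.

The entire £740,000 passes to the descendants.
That amount (£740,000) is divided at the children's generation into 4 shares of £185,000. Delphine takes £185,000. The 3 shares of the deceased (Ione, Ximena, and Joris) are combined into a pool of £555,000.
That pool (£555,000) is divided at the grandchildren's generation equally among Dora, Declan, Phaedra, Wendel, Zephyr, and Kalinda: £92,500 each.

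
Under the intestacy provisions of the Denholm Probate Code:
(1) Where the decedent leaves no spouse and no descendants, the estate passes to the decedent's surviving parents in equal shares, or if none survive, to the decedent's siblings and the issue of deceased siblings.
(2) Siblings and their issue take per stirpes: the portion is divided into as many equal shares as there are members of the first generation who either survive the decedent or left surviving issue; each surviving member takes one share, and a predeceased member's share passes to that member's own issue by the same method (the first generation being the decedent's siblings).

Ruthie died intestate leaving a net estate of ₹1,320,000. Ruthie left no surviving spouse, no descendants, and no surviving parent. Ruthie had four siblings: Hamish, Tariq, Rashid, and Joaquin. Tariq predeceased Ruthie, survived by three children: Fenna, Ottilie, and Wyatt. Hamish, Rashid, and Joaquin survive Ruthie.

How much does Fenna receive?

The entire ₹1,320,000 passes to the siblings and their issue.
That amount (₹1,320,000) is divided into 4 shares of ₹330,000: Hamish, Rashid, and Joaquin each take ₹330,000; Tariq's ₹330,000 share passes to Tariq's issue.
Tariq's share (₹330,000) is divided into 3 shares of ₹110,000: Fenna, Ottilie, and Wyatt each take ₹110,000.

Fenna receives ₹110,000.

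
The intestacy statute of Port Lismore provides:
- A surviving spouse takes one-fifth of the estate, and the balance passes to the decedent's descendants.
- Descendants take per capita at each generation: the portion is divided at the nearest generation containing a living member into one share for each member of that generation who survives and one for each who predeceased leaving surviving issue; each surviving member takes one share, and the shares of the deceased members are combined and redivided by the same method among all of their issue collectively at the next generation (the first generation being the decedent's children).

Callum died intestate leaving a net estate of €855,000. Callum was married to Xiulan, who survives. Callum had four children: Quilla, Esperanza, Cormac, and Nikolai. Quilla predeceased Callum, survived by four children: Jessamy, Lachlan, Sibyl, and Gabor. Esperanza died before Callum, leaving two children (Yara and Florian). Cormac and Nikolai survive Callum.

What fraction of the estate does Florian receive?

Florian receives 1/15 of the estate.

Xiulan takes one-fifth of €855,000 = €171,000. The remaining €684,000 passes to the descendants.
The descendants' portion (€684,000) is divided at the children's generation into 4 shares of €171,000. Cormac and Nikolai each take €171,000. The 2 shares of the deceased (Quilla and Esperanza) are combined into a pool of €342,000.
That pool (€342,000) is divided at the grandchildren's generation equally among Jessamy, Lachlan, Sibyl, Gabor, Yara, and Florian: €57,000 each.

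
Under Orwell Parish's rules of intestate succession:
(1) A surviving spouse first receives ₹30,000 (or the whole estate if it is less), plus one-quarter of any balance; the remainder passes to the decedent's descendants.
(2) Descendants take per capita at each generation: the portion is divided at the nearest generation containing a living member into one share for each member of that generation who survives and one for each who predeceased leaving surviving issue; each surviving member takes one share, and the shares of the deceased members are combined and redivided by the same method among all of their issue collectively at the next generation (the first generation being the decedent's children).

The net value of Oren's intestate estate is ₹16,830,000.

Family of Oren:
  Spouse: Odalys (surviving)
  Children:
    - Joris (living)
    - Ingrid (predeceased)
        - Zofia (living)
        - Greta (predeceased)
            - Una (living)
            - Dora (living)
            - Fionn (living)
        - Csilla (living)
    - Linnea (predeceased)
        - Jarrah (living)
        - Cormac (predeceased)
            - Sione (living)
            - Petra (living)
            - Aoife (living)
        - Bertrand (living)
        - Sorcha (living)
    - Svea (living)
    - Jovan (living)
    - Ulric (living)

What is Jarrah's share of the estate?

Jarrah receives ₹600,000.

Odalys first takes ₹30,000, leaving a balance of ₹16,800,000. Odalys then takes one-quarter of the balance (₹4,200,000), for a total of ₹4,230,000. The remaining ₹12,600,000 passes to the descendants.
The descendants' portion (₹12,600,000) is divided at the children's generation into 6 shares of ₹2,100,000. Joris, Svea, Jovan, and Ulric each take ₹2,100,000. The 2 shares of the deceased (Ingrid and Linnea) are combined into a pool of ₹4,200,000.
That pool (₹4,200,000) is divided at the grandchildren's generation into 7 shares of ₹600,000. Zofia, Csilla, Jarrah, Bertrand, and Sorcha each take ₹600,000. The 2 shares of the deceased (Greta and Cormac) are combined into a pool of ₹1,200,000.
That pool (₹1,200,000) is divided at the great-grandchildren's generation equally among Una, Dora, Fionn, Sione, Petra, and Aoife: ₹200,000 each.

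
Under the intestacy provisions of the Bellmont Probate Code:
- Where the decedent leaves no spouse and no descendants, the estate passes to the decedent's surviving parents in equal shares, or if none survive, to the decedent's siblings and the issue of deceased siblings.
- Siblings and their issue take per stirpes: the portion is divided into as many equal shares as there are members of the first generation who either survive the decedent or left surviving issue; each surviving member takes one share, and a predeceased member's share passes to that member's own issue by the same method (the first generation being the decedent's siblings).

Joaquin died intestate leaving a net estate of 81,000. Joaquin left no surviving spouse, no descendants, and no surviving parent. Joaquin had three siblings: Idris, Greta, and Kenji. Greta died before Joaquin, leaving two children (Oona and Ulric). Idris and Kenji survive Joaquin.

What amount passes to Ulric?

Ulric receives 13,500.

The entire 81,000 passes to the siblings and their issue.
That amount (81,000) is divided into 3 shares of 27,000: Idris and Kenji each take 27,000; Greta's 27,000 share passes to Greta's issue.
Greta's share (27,000) is divided into 2 shares of 13,500: Oona and Ulric each take 13,500.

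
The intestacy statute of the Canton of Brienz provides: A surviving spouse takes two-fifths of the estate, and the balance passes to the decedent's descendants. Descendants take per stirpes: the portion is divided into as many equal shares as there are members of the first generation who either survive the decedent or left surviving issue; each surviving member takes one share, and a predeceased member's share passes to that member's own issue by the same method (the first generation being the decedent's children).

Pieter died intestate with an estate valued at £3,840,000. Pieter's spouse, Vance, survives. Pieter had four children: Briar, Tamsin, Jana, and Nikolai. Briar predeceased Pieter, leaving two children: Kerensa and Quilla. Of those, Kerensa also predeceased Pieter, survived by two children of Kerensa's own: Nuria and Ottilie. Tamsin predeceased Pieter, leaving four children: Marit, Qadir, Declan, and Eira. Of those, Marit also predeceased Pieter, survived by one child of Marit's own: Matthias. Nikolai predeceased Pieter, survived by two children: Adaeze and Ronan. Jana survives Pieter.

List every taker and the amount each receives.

Vance: £1,536,000; Nuria: £144,000; Ottilie: £144,000; Quilla: £288,000; Matthias: £144,000; Qadir: £144,000; Declan: £144,000; Eira: £144,000; Jana: £576,000; Adaeze: £288,000; Ronan: £288,000

Vance takes two-fifths of £3,840,000 = £1,536,000. The remaining £2,304,000 passes to the descendants.
The descendants' portion (£2,304,000) is divided into 4 shares of £576,000: Jana takes £576,000; Briar's £576,000 share passes to Briar's issue; Tamsin's £576,000 share passes to Tamsin's issue; Nikolai's £576,000 share passes to Nikolai's issue.
Briar's share (£576,000) is divided into 2 shares of £288,000: Quilla takes £288,000; Kerensa's £288,000 share passes to Kerensa's issue.
Kerensa's share (£288,000) is divided into 2 shares of £144,000: Nuria and Ottilie each take £144,000.
Tamsin's share (£576,000) is divided into 4 shares of £144,000: Qadir, Declan, and Eira each take £144,000; Marit's £144,000 share passes to Marit's issue.
Marit's share (£144,000) passes entirely to Matthias.
Nikolai's share (£576,000) is divided into 2 shares of £288,000: Adaeze and Ronan each take £288,000.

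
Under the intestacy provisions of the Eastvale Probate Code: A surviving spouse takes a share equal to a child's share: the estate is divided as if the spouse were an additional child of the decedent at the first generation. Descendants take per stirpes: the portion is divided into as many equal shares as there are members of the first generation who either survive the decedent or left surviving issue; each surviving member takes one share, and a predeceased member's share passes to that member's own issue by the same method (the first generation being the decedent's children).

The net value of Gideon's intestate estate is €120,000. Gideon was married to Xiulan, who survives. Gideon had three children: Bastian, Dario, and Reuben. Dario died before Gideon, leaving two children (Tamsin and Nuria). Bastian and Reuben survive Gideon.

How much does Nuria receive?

Nuria receives €15,000.

The spouse counts as an additional share at the children's level, so there are 4 primary shares of €30,000. Xiulan takes one such share (€30,000).
The children's combined portion (€90,000) is divided into 3 shares of €30,000: Bastian and Reuben each take €30,000; Dario's €30,000 share passes to Dario's issue.
Dario's share (€30,000) is divided into 2 shares of €15,000: Tamsin and Nuria each take €15,000.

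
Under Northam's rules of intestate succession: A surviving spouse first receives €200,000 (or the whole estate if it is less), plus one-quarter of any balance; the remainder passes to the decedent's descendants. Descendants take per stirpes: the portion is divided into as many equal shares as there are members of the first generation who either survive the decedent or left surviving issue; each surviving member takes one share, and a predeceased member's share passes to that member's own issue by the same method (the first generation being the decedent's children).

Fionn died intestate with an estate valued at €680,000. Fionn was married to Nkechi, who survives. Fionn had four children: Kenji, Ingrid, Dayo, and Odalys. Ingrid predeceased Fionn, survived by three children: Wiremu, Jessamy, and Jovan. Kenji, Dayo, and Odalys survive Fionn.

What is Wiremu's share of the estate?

Nkechi first takes €200,000, leaving a balance of €480,000. Nkechi then takes one-quarter of the balance (€120,000), for a total of €320,000. The remaining €360,000 passes to the descendants.
The descendants' portion (€360,000) is divided into 4 shares of €90,000: Kenji, Dayo, and Odalys each take €90,000; Ingrid's €90,000 share passes to Ingrid's issue.
Ingrid's share (€90,000) is divided into 3 shares of €30,000: Wiremu, Jessamy, and Jovan each take €30,000.

Wiremu receives €30,000.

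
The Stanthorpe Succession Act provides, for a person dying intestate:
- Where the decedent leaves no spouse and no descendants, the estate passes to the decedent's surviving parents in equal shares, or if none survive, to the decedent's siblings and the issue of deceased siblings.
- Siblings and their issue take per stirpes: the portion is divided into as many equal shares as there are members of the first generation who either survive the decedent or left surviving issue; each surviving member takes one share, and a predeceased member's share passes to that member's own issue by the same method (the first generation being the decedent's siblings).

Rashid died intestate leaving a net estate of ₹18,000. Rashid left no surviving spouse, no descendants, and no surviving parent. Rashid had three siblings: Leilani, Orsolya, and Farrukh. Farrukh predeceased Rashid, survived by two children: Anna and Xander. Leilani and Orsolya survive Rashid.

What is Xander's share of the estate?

The entire ₹18,000 passes to the siblings and their issue.
That amount (₹18,000) is divided into 3 shares of ₹6,000: Leilani and Orsolya each take ₹6,000; Farrukh's ₹6,000 share passes to Farrukh's issue.
Farrukh's share (₹6,000) is divided into 2 shares of ₹3,000: Anna and Xander each take ₹3,000.

Xander receives ₹3,000.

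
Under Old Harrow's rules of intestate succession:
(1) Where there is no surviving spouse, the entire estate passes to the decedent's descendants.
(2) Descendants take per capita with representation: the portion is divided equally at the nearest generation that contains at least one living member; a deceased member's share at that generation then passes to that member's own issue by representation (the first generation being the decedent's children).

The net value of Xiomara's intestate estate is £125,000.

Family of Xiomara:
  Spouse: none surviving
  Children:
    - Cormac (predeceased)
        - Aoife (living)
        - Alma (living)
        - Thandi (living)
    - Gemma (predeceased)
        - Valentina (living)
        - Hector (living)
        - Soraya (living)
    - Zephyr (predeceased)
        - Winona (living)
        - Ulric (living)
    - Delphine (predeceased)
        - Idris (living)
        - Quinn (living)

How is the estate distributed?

The entire £125,000 passes to the descendants.
No child survives, so the initial division is made at the grandchildren's generation.
That amount (£125,000) is divided into 10 shares of £12,500: Aoife, Alma, Thandi, Valentina, Hector, Soraya, Winona, Ulric, Idris, and Quinn each take £12,500.

Aoife: £12,500; Alma: £12,500; Thandi: £12,500; Valentina: £12,500; Hector: £12,500; Soraya: £12,500; Winona: £12,500; Ulric: £12,500; Idris: £12,500; Quinn: £12,500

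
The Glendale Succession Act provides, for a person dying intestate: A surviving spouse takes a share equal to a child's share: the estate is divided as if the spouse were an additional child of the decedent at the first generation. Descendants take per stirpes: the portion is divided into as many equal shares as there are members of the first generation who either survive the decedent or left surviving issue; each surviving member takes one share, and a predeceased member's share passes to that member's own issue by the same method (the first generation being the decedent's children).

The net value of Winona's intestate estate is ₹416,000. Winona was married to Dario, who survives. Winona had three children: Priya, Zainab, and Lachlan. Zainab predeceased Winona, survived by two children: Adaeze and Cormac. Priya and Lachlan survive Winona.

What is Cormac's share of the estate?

The spouse counts as an additional share at the children's level, so there are 4 primary shares of ₹104,000. Dario takes one such share (₹104,000).
The children's combined portion (₹312,000) is divided into 3 shares of ₹104,000: Priya and Lachlan each take ₹104,000; Zainab's ₹104,000 share passes to Zainab's issue.
Zainab's share (₹104,000) is divided into 2 shares of ₹52,000: Adaeze and Cormac each take ₹52,000.

Cormac receives ₹52,000.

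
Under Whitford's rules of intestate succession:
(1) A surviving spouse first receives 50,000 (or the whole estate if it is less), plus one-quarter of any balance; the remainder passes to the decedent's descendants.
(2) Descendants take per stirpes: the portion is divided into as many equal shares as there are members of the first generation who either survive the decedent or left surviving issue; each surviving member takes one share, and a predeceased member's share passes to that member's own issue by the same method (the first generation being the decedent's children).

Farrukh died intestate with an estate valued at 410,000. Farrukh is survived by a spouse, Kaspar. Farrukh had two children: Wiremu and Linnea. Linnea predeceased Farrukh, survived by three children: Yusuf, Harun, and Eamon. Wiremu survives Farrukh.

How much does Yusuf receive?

Kaspar first takes 50,000, leaving a balance of 360,000. Kaspar then takes one-quarter of the balance (90,000), for a total of 140,000. The remaining 270,000 passes to the descendants.
The descendants' portion (270,000) is divided into 2 shares of 135,000: Wiremu takes 135,000; Linnea's 135,000 share passes to Linnea's issue.
Linnea's share (135,000) is divided into 3 shares of 45,000: Yusuf, Harun, and Eamon each take 45,000.

Yusuf receives 45,000.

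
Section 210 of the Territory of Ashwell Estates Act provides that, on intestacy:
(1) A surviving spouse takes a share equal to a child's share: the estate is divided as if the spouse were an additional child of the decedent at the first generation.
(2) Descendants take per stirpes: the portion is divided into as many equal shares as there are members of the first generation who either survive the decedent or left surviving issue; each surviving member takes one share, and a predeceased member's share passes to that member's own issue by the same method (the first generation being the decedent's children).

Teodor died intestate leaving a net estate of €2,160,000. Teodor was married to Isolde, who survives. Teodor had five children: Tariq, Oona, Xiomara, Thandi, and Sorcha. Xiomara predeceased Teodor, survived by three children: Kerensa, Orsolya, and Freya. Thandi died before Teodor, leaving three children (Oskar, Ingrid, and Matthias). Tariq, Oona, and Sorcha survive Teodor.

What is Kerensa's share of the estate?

The spouse counts as an additional share at the children's level, so there are 6 primary shares of €360,000. Isolde takes one such share (€360,000).
The children's combined portion (€1,800,000) is divided into 5 shares of €360,000: Tariq, Oona, and Sorcha each take €360,000; Xiomara's €360,000 share passes to Xiomara's issue; Thandi's €360,000 share passes to Thandi's issue.
Xiomara's share (€360,000) is divided into 3 shares of €120,000: Kerensa, Orsolya, and Freya each take €120,000.
Thandi's share (€360,000) is divided into 3 shares of €120,000: Oskar, Ingrid, and Matthias each take €120,000.

Kerensa receives €120,000.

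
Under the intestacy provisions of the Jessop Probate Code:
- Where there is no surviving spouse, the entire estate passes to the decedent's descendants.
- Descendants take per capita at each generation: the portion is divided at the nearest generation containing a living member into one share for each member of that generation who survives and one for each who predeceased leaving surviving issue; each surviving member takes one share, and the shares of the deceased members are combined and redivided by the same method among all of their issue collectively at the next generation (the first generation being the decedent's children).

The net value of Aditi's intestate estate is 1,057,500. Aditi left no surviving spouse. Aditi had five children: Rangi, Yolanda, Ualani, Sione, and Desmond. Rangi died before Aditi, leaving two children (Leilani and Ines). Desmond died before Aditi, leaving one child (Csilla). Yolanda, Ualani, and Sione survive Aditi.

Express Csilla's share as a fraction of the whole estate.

The entire 1,057,500 passes to the descendants.
That amount (1,057,500) is divided at the children's generation into 5 shares of 211,500. Yolanda, Ualani, and Sione each take 211,500. The 2 shares of the deceased (Rangi and Desmond) are combined into a pool of 423,000.
That pool (423,000) is divided at the grandchildren's generation equally among Leilani, Ines, and Csilla: 141,000 each.

Csilla receives 2/15 of the estate.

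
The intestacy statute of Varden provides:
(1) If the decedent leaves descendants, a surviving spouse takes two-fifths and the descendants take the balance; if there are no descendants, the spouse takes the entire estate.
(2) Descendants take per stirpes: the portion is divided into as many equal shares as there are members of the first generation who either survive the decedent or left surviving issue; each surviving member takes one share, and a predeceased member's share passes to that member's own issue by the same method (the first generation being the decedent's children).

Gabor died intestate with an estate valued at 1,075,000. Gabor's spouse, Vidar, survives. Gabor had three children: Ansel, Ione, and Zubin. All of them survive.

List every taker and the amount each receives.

Vidar: 430,000; Ansel: 215,000; Ione: 215,000; Zubin: 215,000

Vidar takes two-fifths of 1,075,000 = 430,000. The remaining 645,000 passes to the descendants.
The descendants' portion (645,000) is divided into 3 shares of 215,000: Ansel, Ione, and Zubin each take 215,000.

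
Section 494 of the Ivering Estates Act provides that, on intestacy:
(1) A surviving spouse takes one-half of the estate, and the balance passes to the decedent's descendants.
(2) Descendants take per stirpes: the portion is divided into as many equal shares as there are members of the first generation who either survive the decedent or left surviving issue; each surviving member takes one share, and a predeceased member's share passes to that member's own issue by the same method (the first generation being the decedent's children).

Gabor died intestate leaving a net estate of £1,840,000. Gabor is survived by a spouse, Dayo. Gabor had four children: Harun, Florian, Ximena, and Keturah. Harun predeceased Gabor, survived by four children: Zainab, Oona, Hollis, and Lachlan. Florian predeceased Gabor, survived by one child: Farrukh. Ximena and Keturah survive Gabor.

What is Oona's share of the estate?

Oona receives £57,500.

Dayo takes one-half of £1,840,000 = £920,000. The remaining £920,000 passes to the descendants.
The descendants' portion (£920,000) is divided into 4 shares of £230,000: Ximena and Keturah each take £230,000; Harun's £230,000 share passes to Harun's issue; Florian's £230,000 share passes to Florian's issue.
Harun's share (£230,000) is divided into 4 shares of £57,500: Zainab, Oona, Hollis, and Lachlan each take £57,500.
Florian's share (£230,000) passes entirely to Farrukh.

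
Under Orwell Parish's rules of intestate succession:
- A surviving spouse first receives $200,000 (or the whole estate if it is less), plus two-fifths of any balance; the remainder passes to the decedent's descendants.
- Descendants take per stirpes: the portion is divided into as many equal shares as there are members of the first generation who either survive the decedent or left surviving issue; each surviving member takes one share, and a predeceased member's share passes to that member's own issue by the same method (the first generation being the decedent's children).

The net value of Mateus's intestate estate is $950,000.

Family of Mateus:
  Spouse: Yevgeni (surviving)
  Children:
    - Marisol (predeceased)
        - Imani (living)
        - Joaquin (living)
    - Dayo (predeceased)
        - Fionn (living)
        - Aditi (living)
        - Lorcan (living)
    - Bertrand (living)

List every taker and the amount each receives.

Yevgeni: $500,000; Imani: $75,000; Joaquin: $75,000; Fionn: $50,000; Aditi: $50,000; Lorcan: $50,000; Bertrand: $150,000

Yevgeni first takes $200,000, leaving a balance of $750,000. Yevgeni then takes two-fifths of the balance ($300,000), for a total of $500,000. The remaining $450,000 passes to the descendants.
The descendants' portion ($450,000) is divided into 3 shares of $150,000: Bertrand takes $150,000; Marisol's $150,000 share passes to Marisol's issue; Dayo's $150,000 share passes to Dayo's issue.
Marisol's share ($150,000) is divided into 2 shares of $75,000: Imani and Joaquin each take $75,000.
Dayo's share ($150,000) is divided into 3 shares of $50,000: Fionn, Aditi, and Lorcan each take $50,000.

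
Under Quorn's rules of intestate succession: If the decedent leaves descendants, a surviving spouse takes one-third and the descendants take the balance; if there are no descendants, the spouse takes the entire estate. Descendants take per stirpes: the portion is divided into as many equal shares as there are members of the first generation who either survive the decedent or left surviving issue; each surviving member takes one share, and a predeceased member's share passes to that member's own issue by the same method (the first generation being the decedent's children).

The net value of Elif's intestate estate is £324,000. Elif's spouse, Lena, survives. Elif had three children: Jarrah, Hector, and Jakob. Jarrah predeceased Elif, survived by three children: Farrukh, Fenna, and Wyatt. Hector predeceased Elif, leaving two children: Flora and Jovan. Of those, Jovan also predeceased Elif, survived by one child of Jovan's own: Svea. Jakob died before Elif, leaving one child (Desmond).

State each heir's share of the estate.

Lena: £108,000; Farrukh: £24,000; Fenna: £24,000; Wyatt: £24,000; Flora: £36,000; Svea: £36,000; Desmond: £72,000

Lena takes one-third of £324,000 = £108,000. The remaining £216,000 passes to the descendants.
The descendants' portion (£216,000) is divided into 3 shares of £72,000: Jarrah's £72,000 share passes to Jarrah's issue; Hector's £72,000 share passes to Hector's issue; Jakob's £72,000 share passes to Jakob's issue.
Jarrah's share (£72,000) is divided into 3 shares of £24,000: Farrukh, Fenna, and Wyatt each take £24,000.
Hector's share (£72,000) is divided into 2 shares of £36,000: Flora takes £36,000; Jovan's £36,000 share passes to Jovan's issue.
Jovan's share (£36,000) passes entirely to Svea.
Jakob's share (£72,000) passes entirely to Desmond.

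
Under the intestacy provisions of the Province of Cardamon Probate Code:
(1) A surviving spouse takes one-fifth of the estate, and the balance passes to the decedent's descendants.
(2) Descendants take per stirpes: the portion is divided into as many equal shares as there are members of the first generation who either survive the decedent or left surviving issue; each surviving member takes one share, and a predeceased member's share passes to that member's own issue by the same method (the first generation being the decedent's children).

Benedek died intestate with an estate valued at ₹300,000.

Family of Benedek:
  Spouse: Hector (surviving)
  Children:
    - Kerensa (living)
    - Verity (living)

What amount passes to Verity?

Verity receives ₹120,000.

Hector takes one-fifth of ₹300,000 = ₹60,000. The remaining ₹240,000 passes to the descendants.
The descendants' portion (₹240,000) is divided into 2 shares of ₹120,000: Kerensa and Verity each take ₹120,000.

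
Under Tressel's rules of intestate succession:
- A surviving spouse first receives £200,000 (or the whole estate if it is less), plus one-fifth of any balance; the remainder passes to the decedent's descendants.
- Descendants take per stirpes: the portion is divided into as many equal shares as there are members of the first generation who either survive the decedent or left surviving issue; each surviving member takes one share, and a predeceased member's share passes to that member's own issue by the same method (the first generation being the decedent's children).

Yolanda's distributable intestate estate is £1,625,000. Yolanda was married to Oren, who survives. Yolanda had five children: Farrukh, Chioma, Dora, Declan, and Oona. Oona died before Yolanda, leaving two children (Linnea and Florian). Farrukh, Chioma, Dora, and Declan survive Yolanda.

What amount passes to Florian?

Oren first takes £200,000, leaving a balance of £1,425,000. Oren then takes one-fifth of the balance (£285,000), for a total of £485,000. The remaining £1,140,000 passes to the descendants.
The descendants' portion (£1,140,000) is divided into 5 shares of £228,000: Farrukh, Chioma, Dora, and Declan each take £228,000; Oona's £228,000 share passes to Oona's issue.
Oona's share (£228,000) is divided into 2 shares of £114,000: Linnea and Florian each take £114,000.

Florian receives £114,000.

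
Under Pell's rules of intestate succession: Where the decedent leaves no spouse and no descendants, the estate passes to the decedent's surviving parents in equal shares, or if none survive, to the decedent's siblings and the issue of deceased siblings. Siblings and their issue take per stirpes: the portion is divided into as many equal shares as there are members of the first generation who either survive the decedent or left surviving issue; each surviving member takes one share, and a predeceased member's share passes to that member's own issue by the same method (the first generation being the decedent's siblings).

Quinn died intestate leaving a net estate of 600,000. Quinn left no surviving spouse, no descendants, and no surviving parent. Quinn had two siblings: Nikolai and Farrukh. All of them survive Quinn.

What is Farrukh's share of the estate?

Farrukh receives 300,000.

The entire 600,000 passes to the siblings and their issue.
That amount (600,000) is divided into 2 shares of 300,000: Nikolai and Farrukh each take 300,000.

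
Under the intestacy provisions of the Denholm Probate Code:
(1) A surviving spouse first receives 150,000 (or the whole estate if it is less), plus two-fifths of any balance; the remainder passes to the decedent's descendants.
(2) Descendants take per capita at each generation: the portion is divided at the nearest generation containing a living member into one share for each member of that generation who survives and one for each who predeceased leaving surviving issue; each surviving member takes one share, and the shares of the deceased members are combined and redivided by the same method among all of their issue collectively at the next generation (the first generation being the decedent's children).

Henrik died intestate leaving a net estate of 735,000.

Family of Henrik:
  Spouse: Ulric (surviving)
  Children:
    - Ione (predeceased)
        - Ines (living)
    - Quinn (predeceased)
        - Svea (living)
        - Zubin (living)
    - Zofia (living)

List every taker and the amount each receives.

Ulric first takes 150,000, leaving a balance of 585,000. Ulric then takes two-fifths of the balance (234,000), for a total of 384,000. The remaining 351,000 passes to the descendants.
The descendants' portion (351,000) is divided at the children's generation into 3 shares of 117,000. Zofia takes 117,000. The 2 shares of the deceased (Ione and Quinn) are combined into a pool of 234,000.
That pool (234,000) is divided at the grandchildren's generation equally among Ines, Svea, and Zubin: 78,000 each.

Ulric: 384,000; Ines: 78,000; Svea: 78,000; Zubin: 78,000; Zofia: 117,000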